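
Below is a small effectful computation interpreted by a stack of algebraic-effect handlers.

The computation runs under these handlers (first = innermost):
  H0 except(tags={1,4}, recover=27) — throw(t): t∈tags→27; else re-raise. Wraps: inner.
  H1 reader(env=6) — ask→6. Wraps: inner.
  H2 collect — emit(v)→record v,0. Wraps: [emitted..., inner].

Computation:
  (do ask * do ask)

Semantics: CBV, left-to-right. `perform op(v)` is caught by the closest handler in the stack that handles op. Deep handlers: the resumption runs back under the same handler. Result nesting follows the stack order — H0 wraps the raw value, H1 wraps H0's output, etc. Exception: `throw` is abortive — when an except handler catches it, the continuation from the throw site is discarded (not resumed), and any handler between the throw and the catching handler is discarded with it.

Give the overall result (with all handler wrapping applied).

Answer: [36]

Working:
ask @ H1 ⇒ 6
ask @ H1 ⇒ 6
H0 returns 36
H1 returns 36
H2 returns [36]
= [36]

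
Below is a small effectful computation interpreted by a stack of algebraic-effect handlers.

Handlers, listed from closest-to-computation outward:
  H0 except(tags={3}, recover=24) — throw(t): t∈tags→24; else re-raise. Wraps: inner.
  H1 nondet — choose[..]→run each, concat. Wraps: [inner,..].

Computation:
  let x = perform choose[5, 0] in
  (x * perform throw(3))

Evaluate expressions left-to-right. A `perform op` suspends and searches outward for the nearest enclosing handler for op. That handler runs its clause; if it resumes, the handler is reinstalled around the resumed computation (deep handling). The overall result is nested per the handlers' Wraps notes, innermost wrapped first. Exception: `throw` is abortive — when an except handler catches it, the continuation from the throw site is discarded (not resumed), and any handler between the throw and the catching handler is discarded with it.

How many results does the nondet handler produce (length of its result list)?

Evaluation trace:
choose[5, 0] @ H1
  branch[0] choose=5:
    throw(3) @ H0 caught ⇒ 24
    H1 returns [24]
  branch[1] choose=0:
    throw(3) @ H0 caught ⇒ 24
    H1 returns [24]
= [24, 24]

Answer: 2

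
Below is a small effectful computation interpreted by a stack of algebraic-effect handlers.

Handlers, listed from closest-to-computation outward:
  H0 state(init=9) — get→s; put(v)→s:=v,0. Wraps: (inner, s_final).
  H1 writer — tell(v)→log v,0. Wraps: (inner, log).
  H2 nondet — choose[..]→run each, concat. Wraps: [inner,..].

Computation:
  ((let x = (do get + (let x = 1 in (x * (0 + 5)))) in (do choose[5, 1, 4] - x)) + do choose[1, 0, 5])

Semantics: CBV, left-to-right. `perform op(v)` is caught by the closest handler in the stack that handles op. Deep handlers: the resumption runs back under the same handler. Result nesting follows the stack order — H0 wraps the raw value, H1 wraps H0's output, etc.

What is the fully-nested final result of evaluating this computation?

Working:
get @ H0 ⇒ 9
choose[5, 1, 4] @ H2
  branch[0] choose=5:
    choose[1, 0, 5] @ H2
      branch[0] choose=1:
        H0 returns (-8, 9)
        H1 returns ((-8, 9), ())
        H2 returns [((-8, 9), ())]
      branch[1] choose=0:
        H0 returns (-9, 9)
        H1 returns ((-9, 9), ())
        H2 returns [((-9, 9), ())]
      branch[2] choose=5:
        H0 returns (-4, 9)
        H1 returns ((-4, 9), ())
        H2 returns [((-4, 9), ())]
  branch[1] choose=1:
    choose[1, 0, 5] @ H2
      branch[0] choose=1:
        H0 returns (-12, 9)
        H1 returns ((-12, 9), ())
        H2 returns [((-12, 9), ())]
      branch[1] choose=0:
        H0 returns (-13, 9)
        H1 returns ((-13, 9), ())
        H2 returns [((-13, 9), ())]
      branch[2] choose=5:
        H0 returns (-8, 9)
        H1 returns ((-8, 9), ())
        H2 returns [((-8, 9), ())]
  branch[2] choose=4:
    choose[1, 0, 5] @ H2
      branch[0] choose=1:
        H0 returns (-9, 9)
        H1 returns ((-9, 9), ())
        H2 returns [((-9, 9), ())]
      branch[1] choose=0:
        H0 returns (-10, 9)
        H1 returns ((-10, 9), ())
        H2 returns [((-10, 9), ())]
      branch[2] choose=5:
        H0 returns (-5, 9)
        H1 returns ((-5, 9), ())
        H2 returns [((-5, 9), ())]
= [((-8, 9), ()), ((-9, 9), ()), ((-4, 9), ()), ((-12, 9), ()), ((-13, 9), ()), ((-8, 9), ()), ((-9, 9), ()), ((-10, 9), ()), ((-5, 9), ())]

Answer: [((-8, 9), ()), ((-9, 9), ()), ((-4, 9), ()), ((-12, 9), ()), ((-13, 9), ()), ((-8, 9), ()), ((-9, 9), ()), ((-10, 9), ()), ((-5, 9), ())]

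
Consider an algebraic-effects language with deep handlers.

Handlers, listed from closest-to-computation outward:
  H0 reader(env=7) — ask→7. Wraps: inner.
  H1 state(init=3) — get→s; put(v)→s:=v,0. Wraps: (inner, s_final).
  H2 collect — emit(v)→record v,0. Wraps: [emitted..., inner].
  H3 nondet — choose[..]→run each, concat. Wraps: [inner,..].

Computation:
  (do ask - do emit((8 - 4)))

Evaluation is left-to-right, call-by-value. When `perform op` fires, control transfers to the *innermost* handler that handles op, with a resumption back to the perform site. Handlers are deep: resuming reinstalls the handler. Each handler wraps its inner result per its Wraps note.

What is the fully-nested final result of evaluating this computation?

Answer: [[4, (7, 3)]]

Evaluation trace:
ask @ H0 ⇒ 7
emit(4) @ H2 ⇒ out+=4
H0 returns 7
H1 returns (7, 3)
H2 returns [4, (7, 3)]
H3 returns [[4, (7, 3)]]
= [[4, (7, 3)]]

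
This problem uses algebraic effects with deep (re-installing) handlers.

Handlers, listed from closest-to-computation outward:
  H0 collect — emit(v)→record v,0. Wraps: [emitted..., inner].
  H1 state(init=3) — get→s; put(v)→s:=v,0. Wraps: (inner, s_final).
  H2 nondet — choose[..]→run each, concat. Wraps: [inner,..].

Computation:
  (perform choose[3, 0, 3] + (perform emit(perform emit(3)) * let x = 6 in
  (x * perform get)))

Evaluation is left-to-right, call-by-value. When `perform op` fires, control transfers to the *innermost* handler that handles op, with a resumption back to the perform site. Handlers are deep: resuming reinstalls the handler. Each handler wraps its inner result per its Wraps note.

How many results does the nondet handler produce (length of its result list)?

Answer: 3

Evaluation trace:
choose[3, 0, 3] @ H2
  branch[0] choose=3:
    emit(3) @ H0 ⇒ out+=3
    emit(0) @ H0 ⇒ out+=0
    get @ H1 ⇒ 3
    H0 returns [3, 0, 3]
    H1 returns ([3, 0, 3], 3)
    H2 returns [([3, 0, 3], 3)]
  branch[1] choose=0:
    emit(3) @ H0 ⇒ out+=3
    emit(0) @ H0 ⇒ out+=0
    get @ H1 ⇒ 3
    H0 returns [3, 0, 0]
    H1 returns ([3, 0, 0], 3)
    H2 returns [([3, 0, 0], 3)]
  branch[2] choose=3:
    emit(3) @ H0 ⇒ out+=3
    emit(0) @ H0 ⇒ out+=0
    get @ H1 ⇒ 3
    H0 returns [3, 0, 3]
    H1 returns ([3, 0, 3], 3)
    H2 returns [([3, 0, 3], 3)]
= [([3, 0, 3], 3), ([3, 0, 0], 3), ([3, 0, 3], 3)]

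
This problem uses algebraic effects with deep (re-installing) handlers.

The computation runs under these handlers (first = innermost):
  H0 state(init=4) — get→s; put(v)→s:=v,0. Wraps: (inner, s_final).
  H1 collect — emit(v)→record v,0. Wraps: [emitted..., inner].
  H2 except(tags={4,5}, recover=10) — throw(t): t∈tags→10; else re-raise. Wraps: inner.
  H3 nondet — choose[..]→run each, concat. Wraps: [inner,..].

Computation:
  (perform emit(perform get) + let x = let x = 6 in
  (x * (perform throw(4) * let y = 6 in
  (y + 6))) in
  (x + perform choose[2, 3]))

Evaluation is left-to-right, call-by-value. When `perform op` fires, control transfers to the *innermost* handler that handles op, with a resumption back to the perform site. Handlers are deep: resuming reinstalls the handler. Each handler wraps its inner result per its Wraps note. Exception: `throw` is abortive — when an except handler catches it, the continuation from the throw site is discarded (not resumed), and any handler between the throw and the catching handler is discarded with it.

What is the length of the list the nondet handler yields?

Answer: 1

Evaluation trace:
get @ H0 ⇒ 4
emit(4) @ H1 ⇒ out+=4
throw(4) @ H2 caught ⇒ 10
H3 returns [10]
= [10]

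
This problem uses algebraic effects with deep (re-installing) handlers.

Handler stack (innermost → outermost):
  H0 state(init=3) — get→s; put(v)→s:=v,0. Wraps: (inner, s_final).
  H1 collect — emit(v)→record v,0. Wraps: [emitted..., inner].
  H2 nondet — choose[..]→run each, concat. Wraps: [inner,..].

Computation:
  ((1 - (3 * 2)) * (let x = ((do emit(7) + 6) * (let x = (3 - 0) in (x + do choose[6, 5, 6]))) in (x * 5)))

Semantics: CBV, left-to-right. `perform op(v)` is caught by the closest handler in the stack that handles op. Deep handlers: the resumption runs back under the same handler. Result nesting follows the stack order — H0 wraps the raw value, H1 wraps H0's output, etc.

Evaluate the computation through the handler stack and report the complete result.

Answer: [[7, (-1350, 3)], [7, (-1200, 3)], [7, (-1350, 3)]]

Step-by-step:
emit(7) @ H1 ⇒ out+=7
choose[6, 5, 6] @ H2
  branch[0] choose=6:
    H0 returns (-1350, 3)
    H1 returns [7, (-1350, 3)]
    H2 returns [[7, (-1350, 3)]]
  branch[1] choose=5:
    H0 returns (-1200, 3)
    H1 returns [7, (-1200, 3)]
    H2 returns [[7, (-1200, 3)]]
  branch[2] choose=6:
    H0 returns (-1350, 3)
    H1 returns [7, (-1350, 3)]
    H2 returns [[7, (-1350, 3)]]
= [[7, (-1350, 3)], [7, (-1200, 3)], [7, (-1350, 3)]]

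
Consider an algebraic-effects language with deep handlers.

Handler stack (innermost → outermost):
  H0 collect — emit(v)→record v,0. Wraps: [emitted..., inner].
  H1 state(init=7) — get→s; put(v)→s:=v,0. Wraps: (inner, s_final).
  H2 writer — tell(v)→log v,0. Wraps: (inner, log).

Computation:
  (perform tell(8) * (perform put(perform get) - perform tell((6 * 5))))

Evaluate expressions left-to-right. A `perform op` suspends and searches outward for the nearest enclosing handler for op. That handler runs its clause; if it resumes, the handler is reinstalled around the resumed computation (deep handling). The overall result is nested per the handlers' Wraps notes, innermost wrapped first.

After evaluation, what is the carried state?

Working:
tell(8) @ H2 ⇒ log+=8
get @ H1 ⇒ 7
put(7) @ H1 ⇒ s:=7
tell(30) @ H2 ⇒ log+=30
H0 returns [0]
H1 returns ([0], 7)
H2 returns (([0], 7), (8, 30))
= (([0], 7), (8, 30))

Answer: 7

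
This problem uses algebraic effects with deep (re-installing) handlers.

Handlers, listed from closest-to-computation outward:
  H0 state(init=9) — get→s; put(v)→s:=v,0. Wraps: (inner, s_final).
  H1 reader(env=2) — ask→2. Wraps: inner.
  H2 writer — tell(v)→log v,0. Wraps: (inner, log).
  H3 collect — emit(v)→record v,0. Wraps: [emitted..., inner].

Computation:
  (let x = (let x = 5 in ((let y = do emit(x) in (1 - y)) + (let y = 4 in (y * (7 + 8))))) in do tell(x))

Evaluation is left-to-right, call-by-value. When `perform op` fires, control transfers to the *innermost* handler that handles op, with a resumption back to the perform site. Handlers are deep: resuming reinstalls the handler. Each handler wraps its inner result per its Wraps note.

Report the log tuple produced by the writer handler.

Answer: (61)

Step-by-step:
emit(5) @ H3 ⇒ out+=5
tell(61) @ H2 ⇒ log+=61
H0 returns (0, 9)
H1 returns (0, 9)
H2 returns ((0, 9), (61))
H3 returns [5, ((0, 9), (61))]
= [5, ((0, 9), (61))]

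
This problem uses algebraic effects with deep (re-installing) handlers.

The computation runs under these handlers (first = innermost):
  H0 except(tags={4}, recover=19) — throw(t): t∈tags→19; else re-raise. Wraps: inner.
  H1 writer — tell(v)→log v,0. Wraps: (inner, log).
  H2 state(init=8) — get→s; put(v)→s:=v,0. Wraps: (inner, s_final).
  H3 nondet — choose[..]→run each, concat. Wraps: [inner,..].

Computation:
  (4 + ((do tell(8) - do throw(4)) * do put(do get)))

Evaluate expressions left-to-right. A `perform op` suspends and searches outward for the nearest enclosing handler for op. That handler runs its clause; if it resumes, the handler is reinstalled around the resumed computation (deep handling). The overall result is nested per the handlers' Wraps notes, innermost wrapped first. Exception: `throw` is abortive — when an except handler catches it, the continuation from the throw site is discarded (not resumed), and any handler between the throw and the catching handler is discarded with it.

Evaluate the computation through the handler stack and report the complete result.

Evaluation trace:
tell(8) @ H1 ⇒ log+=8
throw(4) @ H0 caught ⇒ 19
H1 returns (19, (8))
H2 returns ((19, (8)), 8)
H3 returns [((19, (8)), 8)]
= [((19, (8)), 8)]

Answer: [((19, (8)), 8)]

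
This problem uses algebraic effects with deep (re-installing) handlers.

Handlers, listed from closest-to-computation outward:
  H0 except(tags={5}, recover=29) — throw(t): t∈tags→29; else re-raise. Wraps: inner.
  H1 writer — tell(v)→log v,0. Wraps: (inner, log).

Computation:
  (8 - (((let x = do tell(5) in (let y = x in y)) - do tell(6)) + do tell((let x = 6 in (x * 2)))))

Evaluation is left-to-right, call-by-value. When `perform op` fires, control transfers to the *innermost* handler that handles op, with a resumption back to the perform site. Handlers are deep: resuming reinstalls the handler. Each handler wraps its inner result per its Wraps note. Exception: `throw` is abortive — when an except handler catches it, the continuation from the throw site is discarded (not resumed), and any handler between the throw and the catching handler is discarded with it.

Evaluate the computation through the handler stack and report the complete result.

Answer: (8, (5, 6, 12))

Working:
tell(5) @ H1 ⇒ log+=5
tell(6) @ H1 ⇒ log+=6
tell(12) @ H1 ⇒ log+=12
H0 returns 8
H1 returns (8, (5, 6, 12))
= (8, (5, 6, 12))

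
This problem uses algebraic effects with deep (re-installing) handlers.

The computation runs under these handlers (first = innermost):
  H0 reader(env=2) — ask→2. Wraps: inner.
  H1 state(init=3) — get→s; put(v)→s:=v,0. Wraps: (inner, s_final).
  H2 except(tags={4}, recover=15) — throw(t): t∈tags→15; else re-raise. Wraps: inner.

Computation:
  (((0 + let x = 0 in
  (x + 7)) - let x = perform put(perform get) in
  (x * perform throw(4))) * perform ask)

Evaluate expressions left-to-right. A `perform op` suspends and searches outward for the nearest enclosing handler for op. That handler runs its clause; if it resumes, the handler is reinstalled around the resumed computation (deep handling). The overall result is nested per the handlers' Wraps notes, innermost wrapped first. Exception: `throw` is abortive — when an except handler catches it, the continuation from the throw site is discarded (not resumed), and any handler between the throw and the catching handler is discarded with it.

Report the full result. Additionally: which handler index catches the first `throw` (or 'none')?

Step-by-step:
get @ H1 ⇒ 3
put(3) @ H1 ⇒ s:=3
throw(4) @ H2 caught ⇒ 15
= 15

Answer: 15 ; first throw caught by: H2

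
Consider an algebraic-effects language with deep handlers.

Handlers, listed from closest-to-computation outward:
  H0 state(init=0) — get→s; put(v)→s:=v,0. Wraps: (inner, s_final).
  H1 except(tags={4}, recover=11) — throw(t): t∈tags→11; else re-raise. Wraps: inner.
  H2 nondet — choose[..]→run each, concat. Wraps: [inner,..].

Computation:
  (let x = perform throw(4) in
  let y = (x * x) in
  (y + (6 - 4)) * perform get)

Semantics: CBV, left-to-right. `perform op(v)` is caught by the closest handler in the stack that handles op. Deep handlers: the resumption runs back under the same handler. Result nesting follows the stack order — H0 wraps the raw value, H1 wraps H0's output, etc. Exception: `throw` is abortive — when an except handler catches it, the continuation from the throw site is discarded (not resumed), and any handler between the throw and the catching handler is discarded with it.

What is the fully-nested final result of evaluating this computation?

Answer: [11]

Evaluation trace:
throw(4) @ H1 caught ⇒ 11
H2 returns [11]
= [11]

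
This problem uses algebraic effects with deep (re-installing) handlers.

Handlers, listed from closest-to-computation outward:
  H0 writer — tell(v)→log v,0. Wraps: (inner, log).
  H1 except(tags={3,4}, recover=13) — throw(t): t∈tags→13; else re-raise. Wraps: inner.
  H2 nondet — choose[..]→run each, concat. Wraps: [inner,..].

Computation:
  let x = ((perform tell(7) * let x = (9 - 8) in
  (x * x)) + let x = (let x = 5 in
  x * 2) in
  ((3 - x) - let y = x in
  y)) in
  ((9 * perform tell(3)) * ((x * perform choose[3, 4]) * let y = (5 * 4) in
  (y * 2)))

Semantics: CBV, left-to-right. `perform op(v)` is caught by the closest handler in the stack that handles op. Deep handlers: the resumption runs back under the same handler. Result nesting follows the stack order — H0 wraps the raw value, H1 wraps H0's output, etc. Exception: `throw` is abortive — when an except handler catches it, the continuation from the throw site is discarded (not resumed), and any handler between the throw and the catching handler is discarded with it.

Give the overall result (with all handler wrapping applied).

Answer: [(0, (7, 3)), (0, (7, 3))]

Step-by-step:
tell(7) @ H0 ⇒ log+=7
tell(3) @ H0 ⇒ log+=3
choose[3, 4] @ H2
  branch[0] choose=3:
    H0 returns (0, (7, 3))
    H1 returns (0, (7, 3))
    H2 returns [(0, (7, 3))]
  branch[1] choose=4:
    H0 returns (0, (7, 3))
    H1 returns (0, (7, 3))
    H2 returns [(0, (7, 3))]
= [(0, (7, 3)), (0, (7, 3))]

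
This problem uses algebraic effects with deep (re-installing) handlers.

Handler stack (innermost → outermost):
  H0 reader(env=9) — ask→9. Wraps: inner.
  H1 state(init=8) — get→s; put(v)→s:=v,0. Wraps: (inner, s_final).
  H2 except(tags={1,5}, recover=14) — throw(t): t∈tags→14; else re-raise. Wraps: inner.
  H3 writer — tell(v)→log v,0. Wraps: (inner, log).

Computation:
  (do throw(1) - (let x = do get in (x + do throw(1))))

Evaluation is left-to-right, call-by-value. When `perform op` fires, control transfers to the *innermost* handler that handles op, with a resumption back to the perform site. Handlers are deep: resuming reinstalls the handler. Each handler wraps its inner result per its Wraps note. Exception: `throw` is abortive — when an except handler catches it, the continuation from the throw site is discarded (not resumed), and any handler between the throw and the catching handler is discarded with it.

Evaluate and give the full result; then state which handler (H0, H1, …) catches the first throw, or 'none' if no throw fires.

Evaluation trace:
throw(1) @ H2 caught ⇒ 14
H3 returns (14, ())
= (14, ())

Answer: (14, ()) ; first throw caught by: H2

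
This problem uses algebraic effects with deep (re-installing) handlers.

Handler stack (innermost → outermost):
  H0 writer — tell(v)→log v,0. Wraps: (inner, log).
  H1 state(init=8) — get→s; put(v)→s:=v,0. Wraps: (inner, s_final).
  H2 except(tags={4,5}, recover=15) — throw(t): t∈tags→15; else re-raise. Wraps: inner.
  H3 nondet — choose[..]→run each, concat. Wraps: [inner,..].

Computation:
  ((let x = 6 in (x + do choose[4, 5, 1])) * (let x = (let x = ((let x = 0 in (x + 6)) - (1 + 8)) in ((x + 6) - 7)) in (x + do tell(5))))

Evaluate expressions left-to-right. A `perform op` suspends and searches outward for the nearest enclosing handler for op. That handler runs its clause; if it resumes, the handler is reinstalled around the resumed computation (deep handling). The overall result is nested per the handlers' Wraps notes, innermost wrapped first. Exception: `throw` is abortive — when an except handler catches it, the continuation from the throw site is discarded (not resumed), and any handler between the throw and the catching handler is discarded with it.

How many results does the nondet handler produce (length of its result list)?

Answer: 3

Evaluation trace:
choose[4, 5, 1] @ H3
  branch[0] choose=4:
    tell(5) @ H0 ⇒ log+=5
    H0 returns (-40, (5))
    H1 returns ((-40, (5)), 8)
    H2 returns ((-40, (5)), 8)
    H3 returns [((-40, (5)), 8)]
  branch[1] choose=5:
    tell(5) @ H0 ⇒ log+=5
    H0 returns (-44, (5))
    H1 returns ((-44, (5)), 8)
    H2 returns ((-44, (5)), 8)
    H3 returns [((-44, (5)), 8)]
  branch[2] choose=1:
    tell(5) @ H0 ⇒ log+=5
    H0 returns (-28, (5))
    H1 returns ((-28, (5)), 8)
    H2 returns ((-28, (5)), 8)
    H3 returns [((-28, (5)), 8)]
= [((-40, (5)), 8), ((-44, (5)), 8), ((-28, (5)), 8)]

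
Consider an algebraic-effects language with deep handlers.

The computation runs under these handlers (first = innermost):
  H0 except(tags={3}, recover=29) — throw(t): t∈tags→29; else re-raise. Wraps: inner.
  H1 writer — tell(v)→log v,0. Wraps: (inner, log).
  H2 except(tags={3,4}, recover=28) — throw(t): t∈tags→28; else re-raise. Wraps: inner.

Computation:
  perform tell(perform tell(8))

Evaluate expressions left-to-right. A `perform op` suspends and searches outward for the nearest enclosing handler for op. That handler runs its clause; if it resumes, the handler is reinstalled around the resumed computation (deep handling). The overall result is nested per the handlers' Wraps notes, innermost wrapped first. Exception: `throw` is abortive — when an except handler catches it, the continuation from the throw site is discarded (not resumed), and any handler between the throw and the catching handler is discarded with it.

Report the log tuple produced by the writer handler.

Answer: (8, 0)

Evaluation trace:
tell(8) @ H1 ⇒ log+=8
tell(0) @ H1 ⇒ log+=0
H0 returns 0
H1 returns (0, (8, 0))
H2 returns (0, (8, 0))
= (0, (8, 0))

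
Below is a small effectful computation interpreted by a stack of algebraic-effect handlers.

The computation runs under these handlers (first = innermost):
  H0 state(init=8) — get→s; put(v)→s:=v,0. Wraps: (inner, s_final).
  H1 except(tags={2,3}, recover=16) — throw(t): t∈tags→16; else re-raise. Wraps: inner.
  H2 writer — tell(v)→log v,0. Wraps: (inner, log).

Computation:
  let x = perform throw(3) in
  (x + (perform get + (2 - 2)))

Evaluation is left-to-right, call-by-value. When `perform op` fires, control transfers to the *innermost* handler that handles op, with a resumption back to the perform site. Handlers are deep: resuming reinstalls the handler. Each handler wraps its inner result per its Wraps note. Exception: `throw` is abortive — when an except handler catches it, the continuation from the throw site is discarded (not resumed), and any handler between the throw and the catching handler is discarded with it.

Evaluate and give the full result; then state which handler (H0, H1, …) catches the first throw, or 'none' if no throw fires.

Answer: (16, ()) ; first throw caught by: H1

Step-by-step:
throw(3) @ H1 caught ⇒ 16
H2 returns (16, ())
= (16, ())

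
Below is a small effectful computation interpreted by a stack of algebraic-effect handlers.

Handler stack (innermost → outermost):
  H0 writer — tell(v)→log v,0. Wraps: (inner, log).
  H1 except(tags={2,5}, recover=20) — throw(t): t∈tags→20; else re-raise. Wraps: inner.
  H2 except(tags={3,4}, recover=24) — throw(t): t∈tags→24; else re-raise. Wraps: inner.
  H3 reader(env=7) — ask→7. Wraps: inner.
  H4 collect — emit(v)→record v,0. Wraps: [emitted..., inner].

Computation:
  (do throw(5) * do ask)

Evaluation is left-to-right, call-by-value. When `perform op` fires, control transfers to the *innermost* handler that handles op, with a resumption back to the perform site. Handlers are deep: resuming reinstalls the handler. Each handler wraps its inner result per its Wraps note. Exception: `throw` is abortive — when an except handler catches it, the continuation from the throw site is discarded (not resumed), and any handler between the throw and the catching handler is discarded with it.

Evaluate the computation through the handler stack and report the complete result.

Answer: [20]

Working:
throw(5) @ H1 caught ⇒ 20
H2 returns 20
H3 returns 20
H4 returns [20]
= [20]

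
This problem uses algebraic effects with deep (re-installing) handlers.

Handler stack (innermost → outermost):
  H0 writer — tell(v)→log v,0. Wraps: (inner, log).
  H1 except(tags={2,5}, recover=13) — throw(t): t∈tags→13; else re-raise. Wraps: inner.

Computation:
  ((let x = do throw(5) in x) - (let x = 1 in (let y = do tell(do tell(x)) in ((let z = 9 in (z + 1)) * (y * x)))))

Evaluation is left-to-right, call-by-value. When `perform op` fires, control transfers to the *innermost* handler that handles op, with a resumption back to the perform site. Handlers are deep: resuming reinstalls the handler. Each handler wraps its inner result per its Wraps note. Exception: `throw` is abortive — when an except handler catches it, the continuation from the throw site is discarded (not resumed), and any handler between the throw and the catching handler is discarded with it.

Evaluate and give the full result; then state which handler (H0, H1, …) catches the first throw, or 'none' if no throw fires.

Evaluation trace:
throw(5) @ H1 caught ⇒ 13
= 13

Answer: 13 ; first throw caught by: H1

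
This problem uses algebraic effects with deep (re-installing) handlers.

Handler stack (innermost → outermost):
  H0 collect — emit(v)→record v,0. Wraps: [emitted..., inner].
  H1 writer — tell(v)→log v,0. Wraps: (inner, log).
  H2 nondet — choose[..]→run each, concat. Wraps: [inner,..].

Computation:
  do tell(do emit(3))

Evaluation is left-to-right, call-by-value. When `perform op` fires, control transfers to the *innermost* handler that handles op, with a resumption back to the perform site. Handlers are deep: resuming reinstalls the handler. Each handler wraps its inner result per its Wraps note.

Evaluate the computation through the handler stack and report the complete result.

Evaluation trace:
emit(3) @ H0 ⇒ out+=3
tell(0) @ H1 ⇒ log+=0
H0 returns [3, 0]
H1 returns ([3, 0], (0))
H2 returns [([3, 0], (0))]
= [([3, 0], (0))]

Answer: [([3, 0], (0))]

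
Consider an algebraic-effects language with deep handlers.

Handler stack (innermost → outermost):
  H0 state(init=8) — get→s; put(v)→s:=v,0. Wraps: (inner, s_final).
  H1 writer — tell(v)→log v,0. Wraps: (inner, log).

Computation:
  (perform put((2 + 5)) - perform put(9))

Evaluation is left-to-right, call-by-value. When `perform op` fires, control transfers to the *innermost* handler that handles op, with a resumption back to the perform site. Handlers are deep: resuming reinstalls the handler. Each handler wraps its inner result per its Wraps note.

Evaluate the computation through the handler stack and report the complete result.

Answer: ((0, 9), ())

Working:
put(7) @ H0 ⇒ s:=7
put(9) @ H0 ⇒ s:=9
H0 returns (0, 9)
H1 returns ((0, 9), ())
= ((0, 9), ())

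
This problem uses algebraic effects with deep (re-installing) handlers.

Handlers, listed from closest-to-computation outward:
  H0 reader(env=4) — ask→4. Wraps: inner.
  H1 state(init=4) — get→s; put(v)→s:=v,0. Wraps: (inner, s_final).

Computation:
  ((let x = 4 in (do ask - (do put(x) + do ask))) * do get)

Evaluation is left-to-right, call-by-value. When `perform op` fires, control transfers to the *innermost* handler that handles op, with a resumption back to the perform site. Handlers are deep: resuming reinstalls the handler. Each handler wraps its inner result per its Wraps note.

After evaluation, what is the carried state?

Evaluation trace:
ask @ H0 ⇒ 4
put(4) @ H1 ⇒ s:=4
ask @ H0 ⇒ 4
get @ H1 ⇒ 4
H0 returns 0
H1 returns (0, 4)
= (0, 4)

Answer: 4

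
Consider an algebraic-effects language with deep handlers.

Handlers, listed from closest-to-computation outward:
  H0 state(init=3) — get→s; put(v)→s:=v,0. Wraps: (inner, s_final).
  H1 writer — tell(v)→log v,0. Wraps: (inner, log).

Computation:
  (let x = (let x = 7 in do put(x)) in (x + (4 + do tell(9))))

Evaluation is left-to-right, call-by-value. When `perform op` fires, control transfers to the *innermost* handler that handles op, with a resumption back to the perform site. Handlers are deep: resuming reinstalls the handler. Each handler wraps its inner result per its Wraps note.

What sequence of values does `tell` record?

Answer: (9)

Evaluation trace:
put(7) @ H0 ⇒ s:=7
tell(9) @ H1 ⇒ log+=9
H0 returns (4, 7)
H1 returns ((4, 7), (9))
= ((4, 7), (9))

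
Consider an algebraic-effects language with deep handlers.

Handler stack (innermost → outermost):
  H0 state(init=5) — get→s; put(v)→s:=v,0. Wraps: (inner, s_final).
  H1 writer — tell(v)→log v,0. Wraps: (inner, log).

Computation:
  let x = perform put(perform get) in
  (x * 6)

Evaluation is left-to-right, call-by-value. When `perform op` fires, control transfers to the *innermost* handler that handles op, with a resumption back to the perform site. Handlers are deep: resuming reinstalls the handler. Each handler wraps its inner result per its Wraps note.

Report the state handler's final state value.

Evaluation trace:
get @ H0 ⇒ 5
put(5) @ H0 ⇒ s:=5
H0 returns (0, 5)
H1 returns ((0, 5), ())
= ((0, 5), ())

Answer: 5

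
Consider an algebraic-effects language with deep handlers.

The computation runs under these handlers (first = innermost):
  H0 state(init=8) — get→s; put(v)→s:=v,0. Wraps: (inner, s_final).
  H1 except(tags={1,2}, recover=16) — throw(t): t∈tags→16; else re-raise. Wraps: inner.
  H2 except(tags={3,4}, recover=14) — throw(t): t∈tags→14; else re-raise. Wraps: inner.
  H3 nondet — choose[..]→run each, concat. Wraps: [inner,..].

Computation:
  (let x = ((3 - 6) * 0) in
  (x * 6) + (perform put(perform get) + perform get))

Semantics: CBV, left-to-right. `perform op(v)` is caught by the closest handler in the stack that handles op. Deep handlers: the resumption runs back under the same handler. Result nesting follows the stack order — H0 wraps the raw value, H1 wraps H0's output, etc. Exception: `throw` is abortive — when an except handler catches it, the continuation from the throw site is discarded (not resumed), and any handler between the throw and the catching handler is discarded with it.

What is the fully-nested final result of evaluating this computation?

Step-by-step:
get @ H0 ⇒ 8
put(8) @ H0 ⇒ s:=8
get @ H0 ⇒ 8
H0 returns (8, 8)
H1 returns (8, 8)
H2 returns (8, 8)
H3 returns [(8, 8)]
= [(8, 8)]

Answer: [(8, 8)]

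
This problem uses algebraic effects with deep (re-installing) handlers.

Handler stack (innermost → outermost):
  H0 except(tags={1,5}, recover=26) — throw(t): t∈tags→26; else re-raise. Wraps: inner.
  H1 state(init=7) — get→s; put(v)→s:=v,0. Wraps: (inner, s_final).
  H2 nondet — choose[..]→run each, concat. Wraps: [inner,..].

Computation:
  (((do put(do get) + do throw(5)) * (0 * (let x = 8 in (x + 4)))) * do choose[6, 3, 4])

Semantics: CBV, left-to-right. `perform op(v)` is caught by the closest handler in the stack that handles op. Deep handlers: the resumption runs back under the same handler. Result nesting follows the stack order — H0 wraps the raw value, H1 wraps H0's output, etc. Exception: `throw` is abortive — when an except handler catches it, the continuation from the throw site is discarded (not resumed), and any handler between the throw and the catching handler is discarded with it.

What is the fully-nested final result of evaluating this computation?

Working:
get @ H1 ⇒ 7
put(7) @ H1 ⇒ s:=7
throw(5) @ H0 caught ⇒ 26
H1 returns (26, 7)
H2 returns [(26, 7)]
= [(26, 7)]

Answer: [(26, 7)]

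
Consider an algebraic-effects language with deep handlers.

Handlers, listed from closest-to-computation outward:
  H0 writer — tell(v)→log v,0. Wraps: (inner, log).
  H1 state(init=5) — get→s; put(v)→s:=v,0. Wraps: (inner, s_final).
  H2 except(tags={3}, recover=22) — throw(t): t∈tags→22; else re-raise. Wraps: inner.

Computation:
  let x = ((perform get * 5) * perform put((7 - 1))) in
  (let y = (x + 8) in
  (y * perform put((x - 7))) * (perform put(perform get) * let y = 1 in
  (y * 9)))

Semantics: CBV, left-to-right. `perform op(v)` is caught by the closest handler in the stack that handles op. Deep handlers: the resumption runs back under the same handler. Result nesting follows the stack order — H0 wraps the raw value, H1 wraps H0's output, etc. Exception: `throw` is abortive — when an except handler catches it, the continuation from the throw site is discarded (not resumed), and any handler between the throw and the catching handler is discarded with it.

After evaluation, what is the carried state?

Answer: -7

Evaluation trace:
get @ H1 ⇒ 5
put(6) @ H1 ⇒ s:=6
put(-7) @ H1 ⇒ s:=-7
get @ H1 ⇒ -7
put(-7) @ H1 ⇒ s:=-7
H0 returns (0, ())
H1 returns ((0, ()), -7)
H2 returns ((0, ()), -7)
= ((0, ()), -7)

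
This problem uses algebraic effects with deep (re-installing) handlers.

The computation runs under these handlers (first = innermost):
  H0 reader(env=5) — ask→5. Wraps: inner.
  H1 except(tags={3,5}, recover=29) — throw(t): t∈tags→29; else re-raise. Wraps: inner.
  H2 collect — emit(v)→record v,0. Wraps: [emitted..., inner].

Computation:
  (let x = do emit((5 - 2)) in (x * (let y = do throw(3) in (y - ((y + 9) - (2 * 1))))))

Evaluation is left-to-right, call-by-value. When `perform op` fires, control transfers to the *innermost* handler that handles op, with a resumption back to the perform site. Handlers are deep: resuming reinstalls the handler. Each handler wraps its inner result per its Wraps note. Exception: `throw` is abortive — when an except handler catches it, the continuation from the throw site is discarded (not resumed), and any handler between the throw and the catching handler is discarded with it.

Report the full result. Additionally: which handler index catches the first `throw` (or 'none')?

Answer: [3, 29] ; first throw caught by: H1

Step-by-step:
emit(3) @ H2 ⇒ out+=3
throw(3) @ H1 caught ⇒ 29
H2 returns [3, 29]
= [3, 29]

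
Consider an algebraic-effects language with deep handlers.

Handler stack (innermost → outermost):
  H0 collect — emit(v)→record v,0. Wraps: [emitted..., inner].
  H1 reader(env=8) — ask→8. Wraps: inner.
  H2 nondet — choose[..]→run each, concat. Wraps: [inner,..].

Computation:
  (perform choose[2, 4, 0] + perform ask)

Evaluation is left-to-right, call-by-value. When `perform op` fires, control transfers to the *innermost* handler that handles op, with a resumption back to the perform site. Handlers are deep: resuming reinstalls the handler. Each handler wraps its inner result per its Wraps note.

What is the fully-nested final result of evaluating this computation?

Answer: [[10], [12], [8]]

Evaluation trace:
choose[2, 4, 0] @ H2
  branch[0] choose=2:
    ask @ H1 ⇒ 8
    H0 returns [10]
    H1 returns [10]
    H2 returns [[10]]
  branch[1] choose=4:
    ask @ H1 ⇒ 8
    H0 returns [12]
    H1 returns [12]
    H2 returns [[12]]
  branch[2] choose=0:
    ask @ H1 ⇒ 8
    H0 returns [8]
    H1 returns [8]
    H2 returns [[8]]
= [[10], [12], [8]]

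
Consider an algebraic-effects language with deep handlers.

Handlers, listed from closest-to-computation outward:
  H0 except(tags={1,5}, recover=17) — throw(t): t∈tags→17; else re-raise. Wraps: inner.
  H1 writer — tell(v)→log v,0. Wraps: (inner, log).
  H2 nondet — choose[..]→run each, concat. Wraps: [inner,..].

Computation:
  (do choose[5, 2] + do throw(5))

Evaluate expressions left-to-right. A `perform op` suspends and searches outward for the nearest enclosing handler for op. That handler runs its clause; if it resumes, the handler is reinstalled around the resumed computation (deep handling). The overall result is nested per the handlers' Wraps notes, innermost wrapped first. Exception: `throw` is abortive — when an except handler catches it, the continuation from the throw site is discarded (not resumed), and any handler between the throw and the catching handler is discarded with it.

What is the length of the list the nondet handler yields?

Step-by-step:
choose[5, 2] @ H2
  branch[0] choose=5:
    throw(5) @ H0 caught ⇒ 17
    H1 returns (17, ())
    H2 returns [(17, ())]
  branch[1] choose=2:
    throw(5) @ H0 caught ⇒ 17
    H1 returns (17, ())
    H2 returns [(17, ())]
= [(17, ()), (17, ())]

Answer: 2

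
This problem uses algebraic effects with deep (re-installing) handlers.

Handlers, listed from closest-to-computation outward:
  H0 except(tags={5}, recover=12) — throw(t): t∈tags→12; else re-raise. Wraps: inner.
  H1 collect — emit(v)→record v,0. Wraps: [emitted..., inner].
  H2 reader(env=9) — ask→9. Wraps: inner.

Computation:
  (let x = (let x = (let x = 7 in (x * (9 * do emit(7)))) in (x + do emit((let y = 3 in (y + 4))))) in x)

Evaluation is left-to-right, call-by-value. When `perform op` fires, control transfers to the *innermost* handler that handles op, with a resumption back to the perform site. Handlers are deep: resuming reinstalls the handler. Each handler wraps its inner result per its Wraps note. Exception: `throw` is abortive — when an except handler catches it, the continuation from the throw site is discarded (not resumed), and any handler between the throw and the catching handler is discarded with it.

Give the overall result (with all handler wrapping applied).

Evaluation trace:
emit(7) @ H1 ⇒ out+=7
emit(7) @ H1 ⇒ out+=7
H0 returns 0
H1 returns [7, 7, 0]
H2 returns [7, 7, 0]
= [7, 7, 0]

Answer: [7, 7, 0]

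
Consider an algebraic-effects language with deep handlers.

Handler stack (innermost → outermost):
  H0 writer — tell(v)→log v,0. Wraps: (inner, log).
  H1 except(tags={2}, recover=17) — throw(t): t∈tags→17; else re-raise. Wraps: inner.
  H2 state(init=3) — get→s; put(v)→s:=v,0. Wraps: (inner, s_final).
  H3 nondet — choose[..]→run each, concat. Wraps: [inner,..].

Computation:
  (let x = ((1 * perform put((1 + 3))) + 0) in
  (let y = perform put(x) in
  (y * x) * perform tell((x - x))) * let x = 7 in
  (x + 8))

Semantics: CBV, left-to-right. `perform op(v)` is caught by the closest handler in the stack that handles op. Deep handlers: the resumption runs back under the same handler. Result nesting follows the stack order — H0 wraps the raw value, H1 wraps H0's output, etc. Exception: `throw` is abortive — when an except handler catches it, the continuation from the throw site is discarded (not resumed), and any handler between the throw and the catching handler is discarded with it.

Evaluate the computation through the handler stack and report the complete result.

Step-by-step:
put(4) @ H2 ⇒ s:=4
put(0) @ H2 ⇒ s:=0
tell(0) @ H0 ⇒ log+=0
H0 returns (0, (0))
H1 returns (0, (0))
H2 returns ((0, (0)), 0)
H3 returns [((0, (0)), 0)]
= [((0, (0)), 0)]

Answer: [((0, (0)), 0)]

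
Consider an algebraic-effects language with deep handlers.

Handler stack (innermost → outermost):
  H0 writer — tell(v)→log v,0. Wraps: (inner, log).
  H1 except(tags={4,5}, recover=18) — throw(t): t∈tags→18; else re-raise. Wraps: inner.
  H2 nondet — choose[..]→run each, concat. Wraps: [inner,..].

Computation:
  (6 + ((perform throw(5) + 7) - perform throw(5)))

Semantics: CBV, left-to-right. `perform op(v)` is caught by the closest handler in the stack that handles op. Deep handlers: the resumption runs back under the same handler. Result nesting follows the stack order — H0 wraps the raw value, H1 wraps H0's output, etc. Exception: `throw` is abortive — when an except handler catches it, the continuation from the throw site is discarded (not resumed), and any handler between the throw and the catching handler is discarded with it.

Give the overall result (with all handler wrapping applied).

Step-by-step:
throw(5) @ H1 caught ⇒ 18
H2 returns [18]
= [18]

Answer: [18]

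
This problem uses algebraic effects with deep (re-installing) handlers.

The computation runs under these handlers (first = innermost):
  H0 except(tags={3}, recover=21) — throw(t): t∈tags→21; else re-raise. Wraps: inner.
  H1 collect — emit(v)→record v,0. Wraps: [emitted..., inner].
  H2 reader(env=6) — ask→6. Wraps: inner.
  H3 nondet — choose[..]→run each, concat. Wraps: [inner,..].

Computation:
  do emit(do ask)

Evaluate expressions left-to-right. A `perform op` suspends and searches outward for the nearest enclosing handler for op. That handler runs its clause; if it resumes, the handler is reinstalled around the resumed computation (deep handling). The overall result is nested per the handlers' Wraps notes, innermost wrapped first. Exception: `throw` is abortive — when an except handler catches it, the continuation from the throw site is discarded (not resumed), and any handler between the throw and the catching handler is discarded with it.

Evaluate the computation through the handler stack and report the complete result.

Answer: [[6, 0]]

Step-by-step:
ask @ H2 ⇒ 6
emit(6) @ H1 ⇒ out+=6
H0 returns 0
H1 returns [6, 0]
H2 returns [6, 0]
H3 returns [[6, 0]]
= [[6, 0]]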